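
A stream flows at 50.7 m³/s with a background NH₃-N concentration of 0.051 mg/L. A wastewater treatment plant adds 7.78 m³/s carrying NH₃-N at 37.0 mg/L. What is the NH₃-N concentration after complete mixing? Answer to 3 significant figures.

Conservation of mass: C = (50.70·0.05100 + 7.780·37.00) / 58.48 = 290.4/58.48 = 4.967 mg/L.

4.97 mg/L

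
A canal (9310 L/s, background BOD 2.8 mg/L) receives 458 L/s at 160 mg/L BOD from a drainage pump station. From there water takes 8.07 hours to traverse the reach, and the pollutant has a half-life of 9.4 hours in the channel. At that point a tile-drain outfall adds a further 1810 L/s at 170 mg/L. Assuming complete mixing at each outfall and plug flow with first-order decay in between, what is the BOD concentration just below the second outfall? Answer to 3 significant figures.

31.3 mg/L

Flow-weighted average: C = (9310·2.800 + 458.0·160.0) / 9768 = 99350/9768 = 10.17 mg/L; combined flow 9768 L/s.
Half-life 9.4 h → k = ln 2 / 9.4 = 0.07374 h⁻¹ = 1.770 d⁻¹.
Applying C = C₀e^(−kt): 10.17 × 0.5515 = 5.609 mg/L.
Second outfall: C = (9768·5.609 + 1810·170.0)/11580 = 31.31 mg/L.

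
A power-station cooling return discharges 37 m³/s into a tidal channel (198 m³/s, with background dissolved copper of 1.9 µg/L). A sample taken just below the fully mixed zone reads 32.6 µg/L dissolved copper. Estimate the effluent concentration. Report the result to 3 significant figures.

Mass balance: 198.0·1.900 + 37.00·Cₑ = 235.0·32.60
→ Cₑ = (235.0·32.60 − 198.0·1.900) / 37.00 = 196.9 µg/L.

197 µg/L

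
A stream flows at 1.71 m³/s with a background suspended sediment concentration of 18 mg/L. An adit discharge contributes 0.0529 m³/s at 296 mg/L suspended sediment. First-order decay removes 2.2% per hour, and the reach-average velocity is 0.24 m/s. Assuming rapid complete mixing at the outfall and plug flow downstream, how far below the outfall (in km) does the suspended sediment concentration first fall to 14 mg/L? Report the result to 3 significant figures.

24.6 km

Mass balance: C = (1.710·18.00 + 0.05290·296.0) / 1.763 = 46.44/1.763 = 26.34 mg/L.
2.2%/h lost → k = −ln(1 − 0.022) = 0.02225 h⁻¹.
Set 26.34·exp(−k·t) = 14 → t = ln(26.34/14)/k = 102300 s = 28.42 h.
Distance = v·t = 0.24·102300 = 24550 m = 24.55 km.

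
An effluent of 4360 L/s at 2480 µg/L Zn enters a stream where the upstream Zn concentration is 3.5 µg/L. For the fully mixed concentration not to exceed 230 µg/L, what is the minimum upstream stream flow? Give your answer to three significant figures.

Set C_mix = 230: (Q·3.500 + 4360·2480) / (Q + 4360) = 230
→ Q = 4360·(2480 − 230)/(230 − 3.500) = 43310 L/s.

43300 L/s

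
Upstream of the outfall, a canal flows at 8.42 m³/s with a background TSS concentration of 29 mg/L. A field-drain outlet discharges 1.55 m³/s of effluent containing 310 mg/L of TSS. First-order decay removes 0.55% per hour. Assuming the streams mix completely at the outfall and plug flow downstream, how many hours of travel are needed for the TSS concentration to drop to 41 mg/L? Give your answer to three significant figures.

104 h

Mass balance: C = (8.420·29.00 + 1.550·310.0) / 9.970 = 724.7/9.970 = 72.69 mg/L.
0.55%/h lost → k = −ln(1 − 0.0055) = 0.005515 h⁻¹.
72.69·exp(−k·t) = 41 → t = ln(72.69/41)/k = 373700 s = 103.8 h.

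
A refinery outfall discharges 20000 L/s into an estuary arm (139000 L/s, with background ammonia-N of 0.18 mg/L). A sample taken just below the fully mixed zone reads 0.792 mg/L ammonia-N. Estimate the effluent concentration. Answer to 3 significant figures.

5.05 mg/L

Mass balance: 139000·0.1800 + 20000·Cₑ = 159000·0.7920
→ Cₑ = (159000·0.7920 − 139000·0.1800) / 20000 = 5.045 mg/L.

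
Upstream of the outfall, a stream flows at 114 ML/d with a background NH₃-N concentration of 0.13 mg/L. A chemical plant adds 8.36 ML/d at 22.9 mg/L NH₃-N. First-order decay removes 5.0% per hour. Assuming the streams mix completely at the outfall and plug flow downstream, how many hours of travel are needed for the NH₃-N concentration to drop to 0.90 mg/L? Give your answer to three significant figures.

12.2 h

Mass balance: C = (114.0·0.1300 + 8.360·22.90) / 122.4 = 206.3/122.4 = 1.686 mg/L.
5.0%/h lost → k = −ln(1 − 0.05) = 0.05129 h⁻¹.
1.686·exp(−k·t) = 0.90 → t = ln(1.686/0.90)/k = 44040 s = 12.23 h.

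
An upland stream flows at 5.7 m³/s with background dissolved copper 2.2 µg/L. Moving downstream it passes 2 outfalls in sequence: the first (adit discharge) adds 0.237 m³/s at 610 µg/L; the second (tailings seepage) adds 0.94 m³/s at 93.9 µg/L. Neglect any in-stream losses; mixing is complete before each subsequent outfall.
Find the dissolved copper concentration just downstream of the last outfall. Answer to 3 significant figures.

35.7 µg/L

Below outfall 1: Q → 5.937 m³/s, C = (5.700·2.200 + 0.2370·610.0)/5.937 = 26.46 µg/L.
Below outfall 2: Q → 6.877 m³/s, C = (5.937·26.46 + 0.9400·93.90)/6.877 = 35.68 µg/L.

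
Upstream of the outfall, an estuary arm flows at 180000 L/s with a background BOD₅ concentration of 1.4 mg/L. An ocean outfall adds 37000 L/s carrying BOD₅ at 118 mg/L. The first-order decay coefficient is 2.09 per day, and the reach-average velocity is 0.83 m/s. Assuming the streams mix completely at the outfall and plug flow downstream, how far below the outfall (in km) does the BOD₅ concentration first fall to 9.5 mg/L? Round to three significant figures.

27.7 km

Mixed concentration C = ΣQC/ΣQ = (180000·1.400 + 37000·118.0) / 217000 = 4618000/217000 = 21.28 mg/L.
Set 21.28·exp(−k·t) = 9.5 → t = ln(21.28/9.5)/k = 33340 s = 9.262 h.
Distance = v·t = 0.83·33340 = 27670 m = 27.67 km.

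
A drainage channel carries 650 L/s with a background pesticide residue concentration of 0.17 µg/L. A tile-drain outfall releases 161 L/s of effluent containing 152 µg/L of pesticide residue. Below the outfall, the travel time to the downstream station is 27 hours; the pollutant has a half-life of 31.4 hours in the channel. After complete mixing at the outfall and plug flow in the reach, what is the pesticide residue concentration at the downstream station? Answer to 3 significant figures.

16.7 µg/L

Conservation of mass: C = (650.0·0.1700 + 161.0·152.0) / 811.0 = 24580/811.0 = 30.31 µg/L.
Half-life 31.4 h → k = ln 2 / 31.4 = 0.02207 h⁻¹ = 0.5298 d⁻¹.
First-order decay: C = 30.31·exp(−k·t) = 30.31·0.5510 = 16.70 µg/L.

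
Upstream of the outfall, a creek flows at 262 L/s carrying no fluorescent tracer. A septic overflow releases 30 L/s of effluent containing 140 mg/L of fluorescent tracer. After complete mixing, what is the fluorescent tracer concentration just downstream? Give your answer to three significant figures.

14.4 mg/L

Mixed concentration C = ΣQC/ΣQ = (262.0·0 + 30.00·140.0) / 292.0 = 4200/292.0 = 14.38 mg/L.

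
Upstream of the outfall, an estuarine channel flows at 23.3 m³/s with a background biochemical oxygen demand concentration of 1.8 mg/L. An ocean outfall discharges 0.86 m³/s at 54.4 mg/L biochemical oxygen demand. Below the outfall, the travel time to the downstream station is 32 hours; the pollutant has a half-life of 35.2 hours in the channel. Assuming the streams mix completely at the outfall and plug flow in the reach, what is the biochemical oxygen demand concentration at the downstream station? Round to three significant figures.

1.96 mg/L

Mass balance: C = (23.30·1.800 + 0.8600·54.40) / 24.16 = 88.72/24.16 = 3.672 mg/L.
Half-life 35.2 h → k = ln 2 / 35.2 = 0.01969 h⁻¹ = 0.4726 d⁻¹.
After decay, C = 3.672 × e^(−kt) = 3.672 × 0.5325 = 1.956 mg/L.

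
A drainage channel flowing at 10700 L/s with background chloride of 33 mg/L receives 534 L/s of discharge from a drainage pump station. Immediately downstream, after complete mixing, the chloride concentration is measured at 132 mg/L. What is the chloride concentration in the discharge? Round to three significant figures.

2120 mg/L

Mass balance: 10700·33.00 + 534.0·Cₑ = 11230·132.0
→ Cₑ = (11230·132.0 − 10700·33.00) / 534.0 = 2116 mg/L.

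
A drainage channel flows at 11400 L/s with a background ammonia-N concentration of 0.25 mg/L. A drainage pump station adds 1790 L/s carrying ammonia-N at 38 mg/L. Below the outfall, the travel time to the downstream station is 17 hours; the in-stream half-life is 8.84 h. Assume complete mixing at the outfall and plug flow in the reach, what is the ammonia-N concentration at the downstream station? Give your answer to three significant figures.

Flow-weighted average: C = (11400·0.2500 + 1790·38.00) / 13190 = 70870/13190 = 5.373 mg/L.
Half-life 8.84 h → k = ln 2 / 8.84 = 0.07841 h⁻¹ = 1.882 d⁻¹.
First-order decay: C = 5.373·exp(−k·t) = 5.373·0.2637 = 1.417 mg/L.

1.42 mg/L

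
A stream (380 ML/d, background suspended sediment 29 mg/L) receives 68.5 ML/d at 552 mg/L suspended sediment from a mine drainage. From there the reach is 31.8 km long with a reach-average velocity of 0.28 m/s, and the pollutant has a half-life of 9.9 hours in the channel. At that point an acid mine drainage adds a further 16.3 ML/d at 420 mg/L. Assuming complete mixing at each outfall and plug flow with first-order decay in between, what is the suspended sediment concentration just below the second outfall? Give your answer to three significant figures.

26.3 mg/L

After mixing, C = (380.0·29.00 + 68.50·552.0) / 448.5 = 48830/448.5 = 108.9 mg/L; combined flow 448.5 ML/d.
Travel time t = 31.8·1000 / 0.28 = 113600 s = 31.55 h.
Half-life 9.9 h → k = ln 2 / 9.9 = 0.07001 h⁻¹ = 1.680 d⁻¹.
First-order decay: C = 108.9·exp(−k·t) = 108.9·0.1098 = 11.96 mg/L.
At the second outfall, C = (448.5·11.96 + 16.30·420.0) / (448.5 + 16.30) = 26.27 mg/L.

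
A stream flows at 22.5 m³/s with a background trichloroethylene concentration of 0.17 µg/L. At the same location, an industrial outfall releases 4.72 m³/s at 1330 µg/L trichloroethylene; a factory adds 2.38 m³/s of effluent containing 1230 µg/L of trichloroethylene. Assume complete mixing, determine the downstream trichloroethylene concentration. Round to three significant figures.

311 µg/L

Flow-weighted average: C = (22.50·0.1700 + 4.720·1330 + 2.380·1230) / 29.60 = 9209/29.60 = 311.1 µg/L.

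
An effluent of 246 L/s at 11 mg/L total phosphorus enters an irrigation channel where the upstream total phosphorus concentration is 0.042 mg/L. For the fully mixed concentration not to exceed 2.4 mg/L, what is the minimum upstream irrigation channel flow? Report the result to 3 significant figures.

897 L/s

Set C_mix = 2.4: (Q·0.04200 + 246.0·11.00) / (Q + 246.0) = 2.4
→ Q = 246.0·(11.00 − 2.4)/(2.4 − 0.04200) = 897.2 L/s.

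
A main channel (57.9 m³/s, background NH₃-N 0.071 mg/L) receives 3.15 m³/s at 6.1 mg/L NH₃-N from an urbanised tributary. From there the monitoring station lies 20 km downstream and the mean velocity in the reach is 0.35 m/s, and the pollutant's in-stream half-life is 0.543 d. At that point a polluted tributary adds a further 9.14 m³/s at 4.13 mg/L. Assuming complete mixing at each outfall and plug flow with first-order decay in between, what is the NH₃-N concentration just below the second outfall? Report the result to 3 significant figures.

0.681 mg/L

Conservation of mass: C = (57.90·0.07100 + 3.150·6.100) / 61.05 = 23.33/61.05 = 0.3821 mg/L; combined flow 61.05 m³/s.
Travel time t = 20·1000 / 0.35 = 57140 s = 15.87 h.
Half-life 0.543 d → k = ln 2 / 0.543 = 1.277 d⁻¹.
First-order decay: C = 0.3821·exp(−k·t) = 0.3821·0.4299 = 0.1642 mg/L.
Second outfall: C = (61.05·0.1642 + 9.140·4.130)/70.19 = 0.6807 mg/L.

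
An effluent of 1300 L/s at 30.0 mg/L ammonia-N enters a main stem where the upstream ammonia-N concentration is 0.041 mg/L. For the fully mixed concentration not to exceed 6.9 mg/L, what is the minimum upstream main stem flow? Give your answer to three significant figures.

Set C_mix = 6.9: (Q·0.04100 + 1300·30.00) / (Q + 1300) = 6.9
→ Q = 1300·(30.00 − 6.9)/(6.9 − 0.04100) = 4378 L/s.

4380 L/s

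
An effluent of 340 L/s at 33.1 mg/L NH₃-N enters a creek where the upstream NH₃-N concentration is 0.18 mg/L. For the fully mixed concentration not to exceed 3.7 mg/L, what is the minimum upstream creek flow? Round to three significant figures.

2840 L/s

Set C_mix = 3.7: (Q·0.1800 + 340.0·33.10) / (Q + 340.0) = 3.7
→ Q = 340.0·(33.10 − 3.7)/(3.7 − 0.1800) = 2840 L/s.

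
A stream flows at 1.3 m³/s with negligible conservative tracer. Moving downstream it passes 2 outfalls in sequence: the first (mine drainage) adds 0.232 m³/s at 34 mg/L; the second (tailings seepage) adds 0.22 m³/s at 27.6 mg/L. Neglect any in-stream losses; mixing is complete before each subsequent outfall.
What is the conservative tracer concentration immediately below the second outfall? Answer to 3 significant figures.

7.97 mg/L

Below outfall 1: Q → 1.532 m³/s, C = (1.300·0 + 0.2320·34.00)/1.532 = 5.149 mg/L.
Below outfall 2: Q → 1.752 m³/s, C = (1.532·5.149 + 0.2200·27.60)/1.752 = 7.968 mg/L.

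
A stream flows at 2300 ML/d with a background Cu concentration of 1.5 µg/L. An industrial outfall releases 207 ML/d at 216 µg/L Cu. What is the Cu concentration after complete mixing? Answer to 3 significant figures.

19.2 µg/L

Mixed concentration C = ΣQC/ΣQ = (2300·1.500 + 207.0·216.0) / 2507 = 48160/2507 = 19.21 µg/L.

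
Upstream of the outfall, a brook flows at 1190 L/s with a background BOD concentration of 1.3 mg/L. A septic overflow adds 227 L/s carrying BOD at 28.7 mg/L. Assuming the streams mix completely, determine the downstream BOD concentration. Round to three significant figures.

5.69 mg/L

After mixing, C = (1190·1.300 + 227.0·28.70) / 1417 = 8062/1417 = 5.689 mg/L.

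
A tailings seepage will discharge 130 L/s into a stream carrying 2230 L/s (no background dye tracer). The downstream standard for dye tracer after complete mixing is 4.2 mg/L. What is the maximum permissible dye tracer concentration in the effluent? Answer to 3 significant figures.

76.2 mg/L

At the limit, (Qr·Cr + Qe·Cₑ)/(Qr + Qe) = 4.2:
Cₑ = (2360·4.2 − 2230·0) / 130.0 = 76.25 mg/L.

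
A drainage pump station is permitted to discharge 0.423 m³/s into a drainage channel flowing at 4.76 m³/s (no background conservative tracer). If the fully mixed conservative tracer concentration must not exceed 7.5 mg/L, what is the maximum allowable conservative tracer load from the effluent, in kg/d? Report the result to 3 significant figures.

3360 kg/d

Mass balance at the limit: 4.760·0 + 0.4230·Cₑ = 5.183·7.5 → Cₑ = 91.90 mg/L.
Load = 0.4230 m³/s × 91.90 g/m³ × 86 400 s/d = 3359 kg/d.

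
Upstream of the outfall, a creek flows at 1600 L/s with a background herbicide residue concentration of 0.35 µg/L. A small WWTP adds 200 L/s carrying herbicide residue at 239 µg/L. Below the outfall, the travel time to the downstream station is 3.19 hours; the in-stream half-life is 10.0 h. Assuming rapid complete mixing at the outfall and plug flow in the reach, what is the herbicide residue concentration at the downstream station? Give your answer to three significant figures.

After mixing, C = (1600·0.3500 + 200.0·239.0) / 1800 = 48360/1800 = 26.87 µg/L.
Half-life 10.0 h → k = ln 2 / 10.0 = 0.06931 h⁻¹ = 1.664 d⁻¹.
First-order decay: C = 26.87·exp(−k·t) = 26.87·0.8016 = 21.54 µg/L.

21.5 µg/L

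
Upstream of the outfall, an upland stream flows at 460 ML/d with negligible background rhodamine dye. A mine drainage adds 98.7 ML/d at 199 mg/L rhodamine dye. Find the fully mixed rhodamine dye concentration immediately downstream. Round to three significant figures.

35.2 mg/L

Mass balance: C = (460.0·0 + 98.70·199.0) / 558.7 = 19640/558.7 = 35.16 mg/L.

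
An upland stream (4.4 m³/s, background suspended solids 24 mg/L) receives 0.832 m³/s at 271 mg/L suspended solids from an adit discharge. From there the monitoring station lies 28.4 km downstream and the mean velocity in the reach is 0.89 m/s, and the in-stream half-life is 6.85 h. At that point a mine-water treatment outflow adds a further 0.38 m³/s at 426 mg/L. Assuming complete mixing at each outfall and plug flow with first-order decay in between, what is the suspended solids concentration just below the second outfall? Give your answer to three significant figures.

52.9 mg/L

Mass balance: C = (4.400·24.00 + 0.8320·271.0) / 5.232 = 331.1/5.232 = 63.28 mg/L; combined flow 5.232 m³/s.
Travel time t = 28.4·1000 / 0.89 = 31910 s = 8.864 h.
Half-life 6.85 h → k = ln 2 / 6.85 = 0.1012 h⁻¹ = 2.429 d⁻¹.
After decay, C = 63.28 × e^(−kt) = 63.28 × 0.4078 = 25.81 mg/L.
Second outfall: C = (5.232·25.81 + 0.3800·426.0)/5.612 = 52.90 mg/L.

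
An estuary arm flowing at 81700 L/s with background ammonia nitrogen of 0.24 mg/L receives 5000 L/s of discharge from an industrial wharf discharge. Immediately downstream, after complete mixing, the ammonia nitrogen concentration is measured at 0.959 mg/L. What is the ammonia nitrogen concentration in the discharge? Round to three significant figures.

Mass balance: 81700·0.2400 + 5000·Cₑ = 86700·0.9590
→ Cₑ = (86700·0.9590 − 81700·0.2400) / 5000 = 12.71 mg/L.

12.7 mg/L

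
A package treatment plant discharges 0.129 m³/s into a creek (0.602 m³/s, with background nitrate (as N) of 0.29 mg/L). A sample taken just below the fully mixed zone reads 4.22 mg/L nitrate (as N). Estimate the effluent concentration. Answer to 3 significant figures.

22.6 mg/L

Mass balance: 0.6020·0.2900 + 0.1290·Cₑ = 0.7310·4.220
→ Cₑ = (0.7310·4.220 − 0.6020·0.2900) / 0.1290 = 22.56 mg/L.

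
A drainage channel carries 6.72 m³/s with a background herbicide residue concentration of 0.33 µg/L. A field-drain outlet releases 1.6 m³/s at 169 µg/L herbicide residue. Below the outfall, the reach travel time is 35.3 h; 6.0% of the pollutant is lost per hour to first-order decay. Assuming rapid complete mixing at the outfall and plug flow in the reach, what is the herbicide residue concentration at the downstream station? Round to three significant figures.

3.69 µg/L

Mass balance: C = (6.720·0.3300 + 1.600·169.0) / 8.320 = 272.6/8.320 = 32.77 µg/L.
6.0%/h lost → k = −ln(1 − 0.06) = 0.06188 h⁻¹.
Applying C = C₀e^(−kt): 32.77 × 0.1126 = 3.688 µg/L.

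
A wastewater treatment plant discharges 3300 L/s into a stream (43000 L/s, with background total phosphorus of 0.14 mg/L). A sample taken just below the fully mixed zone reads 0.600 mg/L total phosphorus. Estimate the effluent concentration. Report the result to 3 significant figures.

6.59 mg/L

Mass balance: 43000·0.1400 + 3300·Cₑ = 46300·0.6000
→ Cₑ = (46300·0.6000 − 43000·0.1400) / 3300 = 6.594 mg/L.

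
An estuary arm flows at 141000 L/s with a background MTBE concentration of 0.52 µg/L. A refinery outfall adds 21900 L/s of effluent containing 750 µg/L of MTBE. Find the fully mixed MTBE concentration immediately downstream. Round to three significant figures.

Mixed concentration C = ΣQC/ΣQ = (141000·0.5200 + 21900·750.0) / 162900 = 16500000/162900 = 101.3 µg/L.

101 µg/L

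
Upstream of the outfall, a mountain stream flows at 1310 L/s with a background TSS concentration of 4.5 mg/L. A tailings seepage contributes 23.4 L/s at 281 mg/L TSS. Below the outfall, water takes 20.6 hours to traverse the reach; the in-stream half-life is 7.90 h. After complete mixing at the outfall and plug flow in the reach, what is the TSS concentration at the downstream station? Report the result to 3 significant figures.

1.53 mg/L

Mixed concentration C = ΣQC/ΣQ = (1310·4.500 + 23.40·281.0) / 1333 = 12470/1333 = 9.352 mg/L.
Half-life 7.90 h → k = ln 2 / 7.90 = 0.08774 h⁻¹ = 2.106 d⁻¹.
First-order decay: C = 9.352·exp(−k·t) = 9.352·0.1641 = 1.534 mg/L.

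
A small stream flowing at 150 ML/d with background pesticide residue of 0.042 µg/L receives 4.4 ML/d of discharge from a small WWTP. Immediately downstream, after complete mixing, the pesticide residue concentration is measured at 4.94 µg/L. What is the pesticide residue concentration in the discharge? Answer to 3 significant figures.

Mass balance: 150.0·0.04200 + 4.400·Cₑ = 154.4·4.940
→ Cₑ = (154.4·4.940 − 150.0·0.04200) / 4.400 = 171.9 µg/L.

172 µg/L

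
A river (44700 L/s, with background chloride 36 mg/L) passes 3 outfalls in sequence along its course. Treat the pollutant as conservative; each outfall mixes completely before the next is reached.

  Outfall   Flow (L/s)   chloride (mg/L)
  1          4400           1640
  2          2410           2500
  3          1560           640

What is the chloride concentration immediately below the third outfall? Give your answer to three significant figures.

After outfall 1: Q = 44700 + 4400 = 49100 L/s; C = (44700·36.00 + 4400·1640)/49100 = 179.7 mg/L.
After outfall 2: Q = 49100 + 2410 = 51510 L/s; C = (49100·179.7 + 2410·2500)/51510 = 288.3 mg/L.
After outfall 3: Q = 51510 + 1560 = 53070 L/s; C = (51510·288.3 + 1560·640.0)/53070 = 298.6 mg/L.

299 mg/L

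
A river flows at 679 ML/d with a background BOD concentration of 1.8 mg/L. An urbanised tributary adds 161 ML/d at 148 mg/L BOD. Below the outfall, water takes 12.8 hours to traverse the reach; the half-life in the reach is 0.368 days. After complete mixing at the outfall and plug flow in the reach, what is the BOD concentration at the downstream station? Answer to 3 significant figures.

10.9 mg/L

After mixing, C = (679.0·1.800 + 161.0·148.0) / 840.0 = 25050/840.0 = 29.82 mg/L.
Half-life 0.368 d → k = ln 2 / 0.368 = 1.884 d⁻¹.
First-order decay: C = 29.82·exp(−k·t) = 29.82·0.3662 = 10.92 mg/L.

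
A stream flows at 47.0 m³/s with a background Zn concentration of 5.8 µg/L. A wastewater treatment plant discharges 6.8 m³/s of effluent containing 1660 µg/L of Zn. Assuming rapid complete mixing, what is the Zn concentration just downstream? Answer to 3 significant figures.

215 µg/L

Flow-weighted average: C = (47.00·5.800 + 6.800·1660) / 53.80 = 11560/53.80 = 214.9 µg/L.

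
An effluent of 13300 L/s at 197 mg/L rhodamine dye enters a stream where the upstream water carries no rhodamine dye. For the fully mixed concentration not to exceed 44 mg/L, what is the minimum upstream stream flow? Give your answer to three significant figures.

46200 L/s

Set C_mix = 44: (Q·0 + 13300·197.0) / (Q + 13300) = 44
→ Q = 13300·(197.0 − 44)/(44 − 0) = 46250 L/s.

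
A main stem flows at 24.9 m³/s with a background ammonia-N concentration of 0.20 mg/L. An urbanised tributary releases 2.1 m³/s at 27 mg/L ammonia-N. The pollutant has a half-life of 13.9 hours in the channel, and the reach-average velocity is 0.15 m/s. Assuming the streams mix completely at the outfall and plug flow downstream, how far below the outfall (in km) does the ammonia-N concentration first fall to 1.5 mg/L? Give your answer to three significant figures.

4.56 km

Conservation of mass: C = (24.90·0.2000 + 2.100·27.00) / 27.00 = 61.68/27.00 = 2.284 mg/L.
Half-life 13.9 h → k = ln 2 / 13.9 = 0.04987 h⁻¹ = 1.197 d⁻¹.
Set 2.284·exp(−k·t) = 1.5 → t = ln(2.284/1.5)/k = 30370 s = 8.436 h.
Distance = v·t = 0.15·30370 = 4555 m = 4.555 km.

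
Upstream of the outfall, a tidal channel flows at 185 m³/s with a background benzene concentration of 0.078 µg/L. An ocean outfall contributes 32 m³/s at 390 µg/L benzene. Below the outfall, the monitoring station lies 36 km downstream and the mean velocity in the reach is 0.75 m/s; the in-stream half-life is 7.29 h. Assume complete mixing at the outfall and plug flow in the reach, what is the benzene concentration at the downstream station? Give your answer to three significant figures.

16.2 µg/L

Flow-weighted average: C = (185.0·0.07800 + 32.00·390.0) / 217.0 = 12490/217.0 = 57.58 µg/L.
Travel time t = 36·1000 / 0.75 = 48000 s = 13.33 h.
Half-life 7.29 h → k = ln 2 / 7.29 = 0.09508 h⁻¹ = 2.282 d⁻¹.
Decay over the reach: 57.58·exp(−kt) = 57.58·0.2815 = 16.21 µg/L.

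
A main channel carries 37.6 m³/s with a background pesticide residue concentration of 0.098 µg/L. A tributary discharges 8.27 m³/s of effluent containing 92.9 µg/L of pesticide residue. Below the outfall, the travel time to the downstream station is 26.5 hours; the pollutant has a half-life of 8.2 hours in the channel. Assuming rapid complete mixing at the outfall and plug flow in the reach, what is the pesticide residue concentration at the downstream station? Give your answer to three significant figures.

1.79 µg/L

Mass balance: C = (37.60·0.09800 + 8.270·92.90) / 45.87 = 772.0/45.87 = 16.83 µg/L.
Half-life 8.2 h → k = ln 2 / 8.2 = 0.08453 h⁻¹ = 2.029 d⁻¹.
First-order decay: C = 16.83·exp(−k·t) = 16.83·0.1065 = 1.792 µg/L.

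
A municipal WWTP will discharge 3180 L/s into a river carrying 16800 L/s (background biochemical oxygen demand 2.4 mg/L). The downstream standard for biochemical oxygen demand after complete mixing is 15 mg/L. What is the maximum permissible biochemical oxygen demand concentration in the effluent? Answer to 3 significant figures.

81.6 mg/L

At the limit, (Qr·Cr + Qe·Cₑ)/(Qr + Qe) = 15:
Cₑ = (19980·15 − 16800·2.400) / 3180 = 81.57 mg/L.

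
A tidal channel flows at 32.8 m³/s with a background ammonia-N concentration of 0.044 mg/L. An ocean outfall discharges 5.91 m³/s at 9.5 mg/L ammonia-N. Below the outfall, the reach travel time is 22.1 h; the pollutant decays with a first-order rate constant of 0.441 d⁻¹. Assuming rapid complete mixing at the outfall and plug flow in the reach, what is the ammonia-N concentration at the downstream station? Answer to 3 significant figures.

0.991 mg/L

Conservation of mass: C = (32.80·0.04400 + 5.910·9.500) / 38.71 = 57.59/38.71 = 1.488 mg/L.
After decay, C = 1.488 × e^(−kt) = 1.488 × 0.6663 = 0.9912 mg/L.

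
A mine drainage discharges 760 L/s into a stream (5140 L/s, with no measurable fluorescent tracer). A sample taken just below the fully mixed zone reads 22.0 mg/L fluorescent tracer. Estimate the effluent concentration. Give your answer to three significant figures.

171 mg/L

Mass balance: 5140·0 + 760.0·Cₑ = 5900·22.00
→ Cₑ = (5900·22.00 − 5140·0) / 760.0 = 170.8 mg/L.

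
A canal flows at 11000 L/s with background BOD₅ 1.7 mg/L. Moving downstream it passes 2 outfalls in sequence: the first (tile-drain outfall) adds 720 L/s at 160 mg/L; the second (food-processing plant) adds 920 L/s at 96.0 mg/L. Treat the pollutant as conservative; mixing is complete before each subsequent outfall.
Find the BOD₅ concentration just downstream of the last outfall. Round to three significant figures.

17.6 mg/L

Outfall 1: combined Q = 11720 L/s; C = (11000·1.700 + 720.0·160.0)/11720 = 11.42 mg/L.
Outfall 2: combined Q = 12640 L/s; C = (11720·11.42 + 920.0·96.00)/12640 = 17.58 mg/L.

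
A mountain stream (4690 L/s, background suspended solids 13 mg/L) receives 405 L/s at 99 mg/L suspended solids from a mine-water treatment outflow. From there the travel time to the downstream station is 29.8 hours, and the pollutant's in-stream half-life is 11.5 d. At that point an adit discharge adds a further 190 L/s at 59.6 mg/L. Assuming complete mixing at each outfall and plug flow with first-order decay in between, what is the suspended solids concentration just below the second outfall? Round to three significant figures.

Mixed concentration C = ΣQC/ΣQ = (4690·13.00 + 405.0·99.00) / 5095 = 101100/5095 = 19.84 mg/L; combined flow 5095 L/s.
Half-life 11.5 d → k = ln 2 / 11.5 = 0.06027 d⁻¹.
Decay over the reach: 19.84·exp(−kt) = 19.84·0.9279 = 18.41 mg/L.
Second outfall: C = (5095·18.41 + 190.0·59.60)/5285 = 19.89 mg/L.

19.9 mg/L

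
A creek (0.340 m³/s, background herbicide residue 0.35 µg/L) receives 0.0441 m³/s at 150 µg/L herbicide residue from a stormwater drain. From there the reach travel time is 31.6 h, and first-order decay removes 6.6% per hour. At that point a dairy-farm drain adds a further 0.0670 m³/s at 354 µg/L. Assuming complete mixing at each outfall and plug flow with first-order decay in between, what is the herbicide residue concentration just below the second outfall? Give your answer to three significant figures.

Conservation of mass: C = (0.3400·0.3500 + 0.04410·150.0) / 0.3841 = 6.734/0.3841 = 17.53 µg/L; combined flow 0.3841 m³/s.
6.6%/h lost → k = −ln(1 − 0.066) = 0.06828 h⁻¹.
First-order decay: C = 17.53·exp(−k·t) = 17.53·0.1156 = 2.027 µg/L.
At the second outfall, C = (0.3841·2.027 + 0.06700·354.0) / (0.3841 + 0.06700) = 54.30 µg/L.

54.3 µg/L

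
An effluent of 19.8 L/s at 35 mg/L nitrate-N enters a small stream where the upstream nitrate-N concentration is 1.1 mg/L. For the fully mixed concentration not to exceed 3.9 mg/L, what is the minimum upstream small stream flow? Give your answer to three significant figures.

Set C_mix = 3.9: (Q·1.100 + 19.80·35.00) / (Q + 19.80) = 3.9
→ Q = 19.80·(35.00 − 3.9)/(3.9 − 1.100) = 219.9 L/s.

220 L/s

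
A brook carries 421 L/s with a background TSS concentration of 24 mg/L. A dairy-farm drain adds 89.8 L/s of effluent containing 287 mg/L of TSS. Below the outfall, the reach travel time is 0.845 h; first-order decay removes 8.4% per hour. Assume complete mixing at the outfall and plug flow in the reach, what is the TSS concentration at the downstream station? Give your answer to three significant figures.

65.2 mg/L

Mass balance: C = (421.0·24.00 + 89.80·287.0) / 510.8 = 35880/510.8 = 70.24 mg/L.
8.4%/h lost → k = −ln(1 − 0.084) = 0.08774 h⁻¹.
First-order decay: C = 70.24·exp(−k·t) = 70.24·0.9285 = 65.22 mg/L.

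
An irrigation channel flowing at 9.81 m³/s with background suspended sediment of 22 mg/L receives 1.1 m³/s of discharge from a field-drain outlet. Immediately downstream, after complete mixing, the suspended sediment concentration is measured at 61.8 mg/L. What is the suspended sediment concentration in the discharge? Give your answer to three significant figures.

Mass balance: 9.810·22.00 + 1.100·Cₑ = 10.91·61.80
→ Cₑ = (10.91·61.80 − 9.810·22.00) / 1.100 = 416.7 mg/L.

417 mg/L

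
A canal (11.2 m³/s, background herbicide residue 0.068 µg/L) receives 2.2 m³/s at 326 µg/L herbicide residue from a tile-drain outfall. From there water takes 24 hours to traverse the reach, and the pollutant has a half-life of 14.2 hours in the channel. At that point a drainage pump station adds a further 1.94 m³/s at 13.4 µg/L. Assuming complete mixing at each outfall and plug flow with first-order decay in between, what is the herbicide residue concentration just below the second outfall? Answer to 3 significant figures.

Conservation of mass: C = (11.20·0.06800 + 2.200·326.0) / 13.40 = 718.0/13.40 = 53.58 µg/L; combined flow 13.40 m³/s.
Half-life 14.2 h → k = ln 2 / 14.2 = 0.04881 h⁻¹ = 1.172 d⁻¹.
First-order decay: C = 53.58·exp(−k·t) = 53.58·0.3099 = 16.60 µg/L.
Second outfall: C = (13.40·16.60 + 1.940·13.40)/15.34 = 16.20 µg/L.

16.2 µg/L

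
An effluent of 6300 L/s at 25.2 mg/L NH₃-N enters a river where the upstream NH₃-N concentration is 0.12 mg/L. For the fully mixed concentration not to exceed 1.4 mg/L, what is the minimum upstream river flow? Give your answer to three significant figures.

117000 L/s

Set C_mix = 1.4: (Q·0.1200 + 6300·25.20) / (Q + 6300) = 1.4
→ Q = 6300·(25.20 − 1.4)/(1.4 − 0.1200) = 117100 L/s.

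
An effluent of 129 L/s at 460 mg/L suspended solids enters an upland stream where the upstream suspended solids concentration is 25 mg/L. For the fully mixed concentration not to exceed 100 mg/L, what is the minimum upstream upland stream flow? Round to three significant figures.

Set C_mix = 100: (Q·25.00 + 129.0·460.0) / (Q + 129.0) = 100
→ Q = 129.0·(460.0 − 100)/(100 − 25.00) = 619.2 L/s.

619 L/s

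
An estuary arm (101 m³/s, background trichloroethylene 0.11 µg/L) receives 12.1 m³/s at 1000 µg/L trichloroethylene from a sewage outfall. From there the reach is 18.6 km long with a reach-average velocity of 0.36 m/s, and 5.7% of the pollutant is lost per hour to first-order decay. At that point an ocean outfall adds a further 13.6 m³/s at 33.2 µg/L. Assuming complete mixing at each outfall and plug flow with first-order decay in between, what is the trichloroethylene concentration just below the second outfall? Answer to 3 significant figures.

Conservation of mass: C = (101.0·0.1100 + 12.10·1000) / 113.1 = 12110/113.1 = 107.1 µg/L; combined flow 113.1 m³/s.
Travel time t = 18.6·1000 / 0.36 = 51670 s = 14.35 h.
5.7%/h lost → k = −ln(1 − 0.057) = 0.05869 h⁻¹.
After decay, C = 107.1 × e^(−kt) = 107.1 × 0.4307 = 46.12 µg/L.
At the second outfall, C = (113.1·46.12 + 13.60·33.20) / (113.1 + 13.60) = 44.74 µg/L.

44.7 µg/L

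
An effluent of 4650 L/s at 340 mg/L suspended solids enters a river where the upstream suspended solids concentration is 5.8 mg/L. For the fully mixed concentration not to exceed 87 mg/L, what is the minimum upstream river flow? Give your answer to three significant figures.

14500 L/s

Set C_mix = 87: (Q·5.800 + 4650·340.0) / (Q + 4650) = 87
→ Q = 4650·(340.0 − 87)/(87 − 5.800) = 14490 L/s.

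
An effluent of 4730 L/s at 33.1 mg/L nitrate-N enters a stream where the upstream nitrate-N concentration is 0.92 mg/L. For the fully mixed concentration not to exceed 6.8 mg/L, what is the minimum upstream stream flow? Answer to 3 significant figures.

Set C_mix = 6.8: (Q·0.9200 + 4730·33.10) / (Q + 4730) = 6.8
→ Q = 4730·(33.10 − 6.8)/(6.8 − 0.9200) = 21160 L/s.

21200 L/s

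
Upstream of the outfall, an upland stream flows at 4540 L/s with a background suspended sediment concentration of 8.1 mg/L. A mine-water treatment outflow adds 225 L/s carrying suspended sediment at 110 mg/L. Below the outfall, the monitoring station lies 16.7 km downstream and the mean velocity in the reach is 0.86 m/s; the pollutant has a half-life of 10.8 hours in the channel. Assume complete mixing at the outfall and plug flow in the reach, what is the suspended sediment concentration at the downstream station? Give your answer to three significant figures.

9.13 mg/L

Mixed concentration C = ΣQC/ΣQ = (4540·8.100 + 225.0·110.0) / 4765 = 61520/4765 = 12.91 mg/L.
Travel time t = 16.7·1000 / 0.86 = 19420 s = 5.394 h.
Half-life 10.8 h → k = ln 2 / 10.8 = 0.06418 h⁻¹ = 1.540 d⁻¹.
After decay, C = 12.91 × e^(−kt) = 12.91 × 0.7074 = 9.133 mg/L.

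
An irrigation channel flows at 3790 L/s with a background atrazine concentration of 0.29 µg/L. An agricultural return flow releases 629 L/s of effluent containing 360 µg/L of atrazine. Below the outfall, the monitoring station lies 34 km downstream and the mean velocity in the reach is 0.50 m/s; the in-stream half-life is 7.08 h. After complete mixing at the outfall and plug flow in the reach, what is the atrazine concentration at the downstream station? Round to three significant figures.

8.10 µg/L

Mass balance: C = (3790·0.2900 + 629.0·360.0) / 4419 = 227500/4419 = 51.49 µg/L.
Travel time t = 34·1000 / 0.50 = 68000 s = 18.89 h.
Half-life 7.08 h → k = ln 2 / 7.08 = 0.09790 h⁻¹ = 2.350 d⁻¹.
Applying C = C₀e^(−kt): 51.49 × 0.1574 = 8.102 µg/L.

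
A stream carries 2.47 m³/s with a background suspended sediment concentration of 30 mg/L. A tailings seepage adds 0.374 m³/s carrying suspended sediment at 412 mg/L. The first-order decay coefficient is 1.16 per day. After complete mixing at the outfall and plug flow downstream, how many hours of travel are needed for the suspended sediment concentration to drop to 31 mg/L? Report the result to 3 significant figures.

Mixed concentration C = ΣQC/ΣQ = (2.470·30.00 + 0.3740·412.0) / 2.844 = 228.2/2.844 = 80.23 mg/L.
80.23·exp(−k·t) = 31 → t = ln(80.23/31)/k = 70830 s = 19.68 h.

19.7 h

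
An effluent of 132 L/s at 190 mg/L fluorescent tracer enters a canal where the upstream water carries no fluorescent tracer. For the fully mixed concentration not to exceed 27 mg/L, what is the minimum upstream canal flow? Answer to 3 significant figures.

Set C_mix = 27: (Q·0 + 132.0·190.0) / (Q + 132.0) = 27
→ Q = 132.0·(190.0 − 27)/(27 − 0) = 796.9 L/s.

797 L/s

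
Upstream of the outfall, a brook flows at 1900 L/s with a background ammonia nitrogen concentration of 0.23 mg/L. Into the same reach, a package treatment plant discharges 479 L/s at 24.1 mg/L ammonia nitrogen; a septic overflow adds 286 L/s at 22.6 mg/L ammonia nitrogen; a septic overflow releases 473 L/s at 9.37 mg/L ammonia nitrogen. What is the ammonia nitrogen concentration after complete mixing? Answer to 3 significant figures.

Mixed concentration C = ΣQC/ΣQ = (1900·0.2300 + 479.0·24.10 + 286.0·22.60 + 473.0·9.370) / 3138 = 22880/3138 = 7.290 mg/L.

7.29 mg/L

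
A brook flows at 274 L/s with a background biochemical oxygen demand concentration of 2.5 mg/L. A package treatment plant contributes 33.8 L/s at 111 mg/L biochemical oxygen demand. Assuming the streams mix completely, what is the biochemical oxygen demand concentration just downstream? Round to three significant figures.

Conservation of mass: C = (274.0·2.500 + 33.80·111.0) / 307.8 = 4437/307.8 = 14.41 mg/L.

14.4 mg/L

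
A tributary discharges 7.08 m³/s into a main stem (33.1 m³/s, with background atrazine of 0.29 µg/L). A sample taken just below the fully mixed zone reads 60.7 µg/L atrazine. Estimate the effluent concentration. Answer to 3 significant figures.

Mass balance: 33.10·0.2900 + 7.080·Cₑ = 40.18·60.70
→ Cₑ = (40.18·60.70 − 33.10·0.2900) / 7.080 = 343.1 µg/L.

343 µg/L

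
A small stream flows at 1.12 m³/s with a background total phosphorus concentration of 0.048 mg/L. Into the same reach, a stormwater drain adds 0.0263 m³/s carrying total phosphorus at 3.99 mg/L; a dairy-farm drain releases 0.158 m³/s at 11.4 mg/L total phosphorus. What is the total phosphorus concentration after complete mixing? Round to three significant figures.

Mass balance: C = (1.120·0.04800 + 0.02630·3.990 + 0.1580·11.40) / 1.304 = 1.960/1.304 = 1.503 mg/L.

1.50 mg/L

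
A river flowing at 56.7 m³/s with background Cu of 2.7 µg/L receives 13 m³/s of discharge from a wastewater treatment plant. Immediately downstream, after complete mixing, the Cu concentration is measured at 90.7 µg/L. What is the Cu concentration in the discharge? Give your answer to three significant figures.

475 µg/L

Mass balance: 56.70·2.700 + 13.00·Cₑ = 69.70·90.70
→ Cₑ = (69.70·90.70 − 56.70·2.700) / 13.00 = 474.5 µg/L.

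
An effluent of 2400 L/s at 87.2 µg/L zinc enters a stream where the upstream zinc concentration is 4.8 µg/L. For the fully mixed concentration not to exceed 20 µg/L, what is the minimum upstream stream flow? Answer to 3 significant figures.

Set C_mix = 20: (Q·4.800 + 2400·87.20) / (Q + 2400) = 20
→ Q = 2400·(87.20 − 20)/(20 − 4.800) = 10610 L/s.

10600 L/s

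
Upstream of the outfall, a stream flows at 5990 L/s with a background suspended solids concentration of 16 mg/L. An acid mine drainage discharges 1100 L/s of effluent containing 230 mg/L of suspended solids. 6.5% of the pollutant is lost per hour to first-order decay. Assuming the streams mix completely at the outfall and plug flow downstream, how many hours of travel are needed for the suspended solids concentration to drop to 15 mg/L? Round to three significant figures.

17.7 h

Mixed concentration C = ΣQC/ΣQ = (5990·16.00 + 1100·230.0) / 7090 = 348800/7090 = 49.20 mg/L.
6.5%/h lost → k = −ln(1 − 0.065) = 0.06721 h⁻¹.
49.20·exp(−k·t) = 15 → t = ln(49.20/15)/k = 63630 s = 17.67 h.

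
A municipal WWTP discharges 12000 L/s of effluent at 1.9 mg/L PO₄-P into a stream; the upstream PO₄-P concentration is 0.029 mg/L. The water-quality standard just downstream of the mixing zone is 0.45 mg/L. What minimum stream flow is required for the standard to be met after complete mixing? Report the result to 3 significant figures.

Set C_mix = 0.45: (Q·0.02900 + 12000·1.900) / (Q + 12000) = 0.45
→ Q = 12000·(1.900 − 0.45)/(0.45 − 0.02900) = 41330 L/s.

41300 L/s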